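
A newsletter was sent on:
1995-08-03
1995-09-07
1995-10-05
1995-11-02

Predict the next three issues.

1995-12-07, 1996-01-04, 1996-02-01

All dates are Thursdays, 35, 28, 28 days apart.
Specifically, the 1st Thursday of each month.
1st Thursday of December 1995: 1995-12-07.
January 1996 — 1st Thursday is 1996-01-04.
1st Thursday of February 1996: 1996-02-01.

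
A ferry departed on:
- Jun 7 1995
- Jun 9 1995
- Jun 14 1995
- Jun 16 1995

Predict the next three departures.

Jun 21 1995, Jun 23 1995, Jun 28 1995

The gap pattern 2, 5, 2 repeats every 2 events.
These are the Wednesdays and Fridays of each week.
The following Wednesday is Jun 21 1995.
The following Friday is Jun 23 1995.
The following Wednesday is Jun 28 1995.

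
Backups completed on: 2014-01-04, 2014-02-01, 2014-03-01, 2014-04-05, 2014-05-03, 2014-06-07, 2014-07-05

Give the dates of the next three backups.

These are Saturdays at 28- or 35-day spacing (28, 28, 35, 28, 35, 28).
The pattern: 1st Saturday of the month.
August 2014 — 1st Saturday is 2014-08-02.
1st Saturday of September 2014: 2014-09-06.
1st Saturday of October 2014: 2014-10-04.

2014-08-02, 2014-09-06, 2014-10-04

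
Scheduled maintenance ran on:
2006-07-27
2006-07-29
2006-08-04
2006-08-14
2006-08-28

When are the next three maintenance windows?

2006-09-15, 2006-10-07, 2006-11-02

The spacing grows by 4 each time: 2, 6, 10, 14 days.
Next gap: 18 days. 2006-08-28 + 18 days = 2006-09-15.
Next gap: 22 days. 2006-09-15 + 22 days = 2006-10-07.
Next gap: 26 days. 2006-10-07 + 26 days = 2006-11-02.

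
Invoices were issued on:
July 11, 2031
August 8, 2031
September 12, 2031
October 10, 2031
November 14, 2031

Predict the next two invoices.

December 12, 2031; January 9, 2032

Gaps: 28, 35, 28, 35 days — a mix of 28 and 35. Every date is a Friday.
Each is the 2nd Friday of its month.
2nd Friday of December 2031: December 12, 2031.
January 2032 — 2nd Friday is January 9, 2032.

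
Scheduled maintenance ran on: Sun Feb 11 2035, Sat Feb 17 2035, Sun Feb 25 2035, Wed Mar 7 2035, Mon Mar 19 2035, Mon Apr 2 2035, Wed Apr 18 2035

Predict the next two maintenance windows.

Gaps: 6, 8, 10, 12, 14, 16 days — each gap is 2 larger than the previous one.
Next gap: 18 days. Wed Apr 18 2035 + 18 days = Sun May 6 2035.
Next gap: 20 days. Sun May 6 2035 + 20 days = Sat May 26 2035.

Sun May 6 2035, Sat May 26 2035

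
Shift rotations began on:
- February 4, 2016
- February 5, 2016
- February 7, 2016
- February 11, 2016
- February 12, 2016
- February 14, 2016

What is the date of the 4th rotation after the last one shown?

The gap pattern 1, 2, 4, 1, 2 repeats every 3 events.
These are the Thursdays, Fridays and Sundays of each week.
The following Thursday is February 18, 2016.
The following Friday is February 19, 2016.
Next Sunday: February 21, 2016.
The following Thursday is February 25, 2016.

February 25, 2016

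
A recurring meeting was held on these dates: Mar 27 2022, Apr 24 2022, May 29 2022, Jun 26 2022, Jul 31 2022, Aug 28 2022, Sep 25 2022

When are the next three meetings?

These are Sundays with 28, 35, 28, 35, 28, 28-day gaps.
Each is the final Sunday of its month — May 29 2022 is past the 28th, so '4th Sunday' doesn't fit.
October 2022 ends with Sunday Oct 30 2022.
November 2022 ends with Sunday Nov 27 2022.
Last Sunday of December 2022: Dec 25 2022.

Oct 30 2022, Nov 27 2022, Dec 25 2022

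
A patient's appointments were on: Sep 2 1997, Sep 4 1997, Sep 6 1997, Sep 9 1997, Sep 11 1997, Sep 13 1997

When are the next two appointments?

The gap pattern 2, 2, 3, 2, 2 repeats every 3 events.
These are the Tuesdays, Thursdays and Saturdays of each week.
The following Tuesday is Sep 16 1997.
The following Thursday is Sep 18 1997.

Sep 16 1997, Sep 18 1997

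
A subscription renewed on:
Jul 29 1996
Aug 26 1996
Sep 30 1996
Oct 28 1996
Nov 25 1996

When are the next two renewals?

These are Mondays with 28, 35, 28, 28-day gaps.
Each is the final Monday of its month — Jul 29 1996 is past the 28th, so '4th Monday' doesn't fit.
December 1996 ends with Monday Dec 30 1996.
January 1997 ends with Monday Jan 27 1997.

Dec 30 1996, Jan 27 1997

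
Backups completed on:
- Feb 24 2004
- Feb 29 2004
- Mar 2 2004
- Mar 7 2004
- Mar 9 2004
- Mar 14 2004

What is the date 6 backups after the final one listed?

Gaps: 5, 2, 5, 2, 5 days — not constant, but cyclic with period 2.
The events fall on every Tuesday and Sunday.
The following Tuesday is Mar 16 2004.
Next Sunday: Mar 21 2004.
Next Tuesday: Mar 23 2004.
Next Sunday: Mar 28 2004.
Next Tuesday: Mar 30 2004.
The following Sunday is Apr 4 2004.

Apr 4 2004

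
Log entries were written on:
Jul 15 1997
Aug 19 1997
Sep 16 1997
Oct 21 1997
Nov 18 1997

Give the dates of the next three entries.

Dec 16 1997, Jan 20 1998, Feb 17 1998

Gaps: 35, 28, 35, 28 days — a mix of 28 and 35. Every date is a Tuesday.
Each is the 3rd Tuesday of its month.
December 1997 — 3rd Tuesday is Dec 16 1997.
January 1998 — 3rd Tuesday is Jan 20 1998.
3rd Tuesday of February 1998: Feb 17 1998.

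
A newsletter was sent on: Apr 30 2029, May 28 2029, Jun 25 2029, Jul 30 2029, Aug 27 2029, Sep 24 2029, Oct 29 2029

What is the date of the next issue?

Nov 26 2029

These are Mondays with 28, 28, 35, 28, 28, 35-day gaps.
Each is the final Monday of its month — Apr 30 2029 is past the 28th, so '4th Monday' doesn't fit.
Last Monday of November 2029: Nov 26 2029.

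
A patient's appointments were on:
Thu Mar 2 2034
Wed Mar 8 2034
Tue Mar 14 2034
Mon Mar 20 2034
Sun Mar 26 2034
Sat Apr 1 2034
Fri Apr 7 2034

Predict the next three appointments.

Thu Apr 13 2034, Wed Apr 19 2034, Tue Apr 25 2034

Every event comes 6 days after the last (6, 6, 6, 6, 6, 6).
Fri Apr 7 2034 + 6 days = Thu Apr 13 2034.
Thu Apr 13 2034 + 6 days = Wed Apr 19 2034.
Wed Apr 19 2034 + 6 days = Tue Apr 25 2034.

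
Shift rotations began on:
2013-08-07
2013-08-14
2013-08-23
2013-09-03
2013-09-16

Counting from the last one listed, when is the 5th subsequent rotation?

Gaps: 7, 9, 11, 13 days — each gap is 2 larger than the previous one.
Next gap: 15 days. 2013-09-16 + 15 days = 2013-10-01.
Next gap: 17 days. 2013-10-01 + 17 days = 2013-10-18.
Next gap: 19 days. 2013-10-18 + 19 days = 2013-11-06.
Next gap: 21 days. 2013-11-06 + 21 days = 2013-11-27.
Next gap: 23 days. 2013-11-27 + 23 days = 2013-12-20.

2013-12-20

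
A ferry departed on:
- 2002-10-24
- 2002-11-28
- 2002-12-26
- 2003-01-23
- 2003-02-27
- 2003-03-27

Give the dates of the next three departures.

2003-04-24, 2003-05-22, 2003-06-26

These are Thursdays at 28- or 35-day spacing (35, 28, 28, 35, 28).
The pattern: 4th Thursday of the month.
4th Thursday of April 2003: 2003-04-24.
4th Thursday of May 2003: 2003-05-22.
June 2003 — 4th Thursday is 2003-06-26.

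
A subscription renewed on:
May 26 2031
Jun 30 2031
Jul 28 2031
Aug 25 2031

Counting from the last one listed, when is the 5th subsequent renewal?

These are Mondays with 35, 28, 28-day gaps.
Each is the final Monday of its month — Jun 30 2031 is past the 28th, so '4th Monday' doesn't fit.
September 2031 ends with Monday Sep 29 2031.
October 2031 ends with Monday Oct 27 2031.
November 2031 ends with Monday Nov 24 2031.
Last Monday of December 2031: Dec 29 2031.
Last Monday of January 2032: Jan 26 2032.

Jan 26 2032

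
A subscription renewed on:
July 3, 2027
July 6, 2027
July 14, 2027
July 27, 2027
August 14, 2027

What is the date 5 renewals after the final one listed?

January 26, 2028

The spacing grows by 5 each time: 3, 8, 13, 18 days.
Next gap: 23 days. August 14, 2027 + 23 days = September 6, 2027.
Next gap: 28 days. September 6, 2027 + 28 days = October 4, 2027.
Next gap: 33 days. October 4, 2027 + 33 days = November 6, 2027.
Next gap: 38 days. November 6, 2027 + 38 days = December 14, 2027.
Next gap: 43 days. December 14, 2027 + 43 days = January 26, 2028.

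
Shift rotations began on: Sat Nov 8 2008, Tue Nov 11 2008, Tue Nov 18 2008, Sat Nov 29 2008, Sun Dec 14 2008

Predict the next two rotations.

Fri Jan 2 2009, Sun Jan 25 2009

The spacing grows by 4 each time: 3, 7, 11, 15 days.
Next gap: 19 days. Sun Dec 14 2008 + 19 days = Fri Jan 2 2009.
Next gap: 23 days. Fri Jan 2 2009 + 23 days = Sun Jan 25 2009.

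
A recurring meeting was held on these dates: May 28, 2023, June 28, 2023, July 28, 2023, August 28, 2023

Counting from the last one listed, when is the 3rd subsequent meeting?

Each date is the 28th; the gaps (31, 30, 31) track the month lengths.
The rule is the 28th of each month.
Next: September 2023 → September 28, 2023.
Next: October 2023 → October 28, 2023.
November 2023: November 28, 2023.

November 28, 2023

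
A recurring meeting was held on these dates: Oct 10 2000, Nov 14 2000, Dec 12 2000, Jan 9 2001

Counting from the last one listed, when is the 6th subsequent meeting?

Jul 10 2001

These are Tuesdays at 28- or 35-day spacing (35, 28, 28).
The pattern: 2nd Tuesday of the month.
February 2001 — 2nd Tuesday is Feb 13 2001.
March 2001 — 2nd Tuesday is Mar 13 2001.
April 2001 — 2nd Tuesday is Apr 10 2001.
2nd Tuesday of May 2001: May 8 2001.
2nd Tuesday of June 2001: Jun 12 2001.
2nd Tuesday of July 2001: Jul 10 2001.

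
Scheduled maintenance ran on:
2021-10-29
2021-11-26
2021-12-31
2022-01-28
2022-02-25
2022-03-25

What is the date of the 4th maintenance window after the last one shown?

All Fridays; the gaps (28, 35, 28, 28, 28) vary with month length.
This is the last Friday of each month.
April 2022 ends with Friday 2022-04-29.
Last Friday of May 2022: 2022-05-27.
Last Friday of June 2022: 2022-06-24.
Last Friday of July 2022: 2022-07-29.

2022-07-29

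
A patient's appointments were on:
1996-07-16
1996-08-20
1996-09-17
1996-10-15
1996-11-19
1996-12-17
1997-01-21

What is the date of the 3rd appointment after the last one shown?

All dates are Tuesdays, 35, 28, 28, 35, 28, 35 days apart.
Specifically, the 3rd Tuesday of each month.
3rd Tuesday of February 1997: 1997-02-18.
3rd Tuesday of March 1997: 1997-03-18.
April 1997 — 3rd Tuesday is 1997-04-15.

1997-04-15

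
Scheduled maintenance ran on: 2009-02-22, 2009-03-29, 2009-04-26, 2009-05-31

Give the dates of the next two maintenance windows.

These are Sundays with 35, 28, 35-day gaps.
Each is the final Sunday of its month — 2009-03-29 is past the 28th, so '4th Sunday' doesn't fit.
June 2009 ends with Sunday 2009-06-28.
Last Sunday of July 2009: 2009-07-26.

2009-06-28, 2009-07-26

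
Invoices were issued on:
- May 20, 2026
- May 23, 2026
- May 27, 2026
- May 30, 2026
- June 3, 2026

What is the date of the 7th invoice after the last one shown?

June 27, 2026

The gap pattern 3, 4, 3, 4 repeats every 2 events.
These are the Wednesdays and Saturdays of each week.
The following Saturday is June 6, 2026.
The following Wednesday is June 10, 2026.
The following Saturday is June 13, 2026.
Next Wednesday: June 17, 2026.
The following Saturday is June 20, 2026.
The following Wednesday is June 24, 2026.
Next Saturday: June 27, 2026.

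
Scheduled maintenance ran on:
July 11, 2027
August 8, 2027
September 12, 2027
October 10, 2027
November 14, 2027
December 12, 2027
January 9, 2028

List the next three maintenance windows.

All dates are Sundays, 28, 35, 28, 35, 28, 28 days apart.
Specifically, the 2nd Sunday of each month.
February 2028 — 2nd Sunday is February 13, 2028.
2nd Sunday of March 2028: March 12, 2028.
2nd Sunday of April 2028: April 9, 2028.

February 13, 2028; March 12, 2028; April 9, 2028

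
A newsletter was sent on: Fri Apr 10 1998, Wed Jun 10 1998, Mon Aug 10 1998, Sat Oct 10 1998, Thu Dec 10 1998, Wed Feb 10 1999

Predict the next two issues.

Each date is the 10th; the gaps (61, 61, 61, 61, 62) track the month lengths.
The rule is the 10th of every 2 months.
April 1999: Sat Apr 10 1999.
Next: June 1999 → Thu Jun 10 1999.

Sat Apr 10 1999, Thu Jun 10 1999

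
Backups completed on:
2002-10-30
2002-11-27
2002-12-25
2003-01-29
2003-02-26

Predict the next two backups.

These are Wednesdays with 28, 28, 35, 28-day gaps.
Each is the final Wednesday of its month — 2002-10-30 is past the 28th, so '4th Wednesday' doesn't fit.
Last Wednesday of March 2003: 2003-03-26.
Last Wednesday of April 2003: 2003-04-30.

2003-03-26, 2003-04-30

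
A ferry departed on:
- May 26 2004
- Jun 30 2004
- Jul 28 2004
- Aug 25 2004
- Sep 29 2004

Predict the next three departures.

These are Wednesdays with 35, 28, 28, 35-day gaps.
Each is the final Wednesday of its month — Jun 30 2004 is past the 28th, so '4th Wednesday' doesn't fit.
Last Wednesday of October 2004: Oct 27 2004.
November 2004 ends with Wednesday Nov 24 2004.
December 2004 ends with Wednesday Dec 29 2004.

Oct 27 2004, Nov 24 2004, Dec 29 2004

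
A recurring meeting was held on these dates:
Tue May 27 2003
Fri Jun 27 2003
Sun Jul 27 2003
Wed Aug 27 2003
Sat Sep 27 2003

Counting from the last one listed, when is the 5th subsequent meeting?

Fri Feb 27 2004

Each date is the 27th; the gaps (31, 30, 31, 31) track the month lengths.
The rule is the 27th of each month.
October 2003: Mon Oct 27 2003.
November 2003: Thu Nov 27 2003.
Next: December 2003 → Sat Dec 27 2003.
Next: January 2004 → Tue Jan 27 2004.
February 2004: Fri Feb 27 2004.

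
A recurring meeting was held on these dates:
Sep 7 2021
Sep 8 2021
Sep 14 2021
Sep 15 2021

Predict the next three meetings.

Sep 21 2021, Sep 22 2021, Sep 28 2021

The gap pattern 1, 6, 1 repeats every 2 events.
These are the Tuesdays and Wednesdays of each week.
The following Tuesday is Sep 21 2021.
Next Wednesday: Sep 22 2021.
Next Tuesday: Sep 28 2021.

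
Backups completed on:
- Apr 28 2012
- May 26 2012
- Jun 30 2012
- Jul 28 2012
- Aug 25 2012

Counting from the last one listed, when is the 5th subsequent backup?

Jan 26 2013

All Saturdays; the gaps (28, 35, 28, 28) vary with month length.
This is the last Saturday of each month.
September 2012 ends with Saturday Sep 29 2012.
October 2012 ends with Saturday Oct 27 2012.
Last Saturday of November 2012: Nov 24 2012.
December 2012 ends with Saturday Dec 29 2012.
January 2013 ends with Saturday Jan 26 2013.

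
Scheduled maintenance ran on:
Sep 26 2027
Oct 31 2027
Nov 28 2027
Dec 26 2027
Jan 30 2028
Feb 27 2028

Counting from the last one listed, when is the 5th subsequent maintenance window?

All Sundays; the gaps (35, 28, 28, 35, 28) vary with month length.
This is the last Sunday of each month.
March 2028 ends with Sunday Mar 26 2028.
Last Sunday of April 2028: Apr 30 2028.
May 2028 ends with Sunday May 28 2028.
June 2028 ends with Sunday Jun 25 2028.
July 2028 ends with Sunday Jul 30 2028.

Jul 30 2028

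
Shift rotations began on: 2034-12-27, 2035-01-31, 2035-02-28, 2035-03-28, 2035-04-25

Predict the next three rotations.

2035-05-30, 2035-06-27, 2035-07-25

These are Wednesdays with 35, 28, 28, 28-day gaps.
Each is the final Wednesday of its month — 2035-01-31 is past the 28th, so '4th Wednesday' doesn't fit.
Last Wednesday of May 2035: 2035-05-30.
June 2035 ends with Wednesday 2035-06-27.
Last Wednesday of July 2035: 2035-07-25.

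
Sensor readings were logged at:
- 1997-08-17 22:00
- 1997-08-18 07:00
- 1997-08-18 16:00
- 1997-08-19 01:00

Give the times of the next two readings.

The interval is a steady 9 hours (9, 9, 9).
1997-08-19 01:00 + 9 h = 1997-08-19 10:00.
1997-08-19 10:00 + 9 h = 1997-08-19 19:00.

1997-08-19 10:00, 1997-08-19 19:00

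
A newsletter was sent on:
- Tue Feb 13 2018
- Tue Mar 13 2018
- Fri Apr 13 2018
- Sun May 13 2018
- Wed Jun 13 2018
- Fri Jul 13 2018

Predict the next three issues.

Gaps: 28, 31, 30, 31, 30 days — not constant. Every event is on the 13th of the month.
Pattern: the 13th of each month.
August 2018: Mon Aug 13 2018.
Next: September 2018 → Thu Sep 13 2018.
Next: October 2018 → Sat Oct 13 2018.

Mon Aug 13 2018, Thu Sep 13 2018, Sat Oct 13 2018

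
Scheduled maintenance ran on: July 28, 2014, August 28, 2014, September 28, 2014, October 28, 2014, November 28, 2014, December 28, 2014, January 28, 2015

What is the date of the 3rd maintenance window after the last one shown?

The day-of-month is always 28 (31, 31, 30, 31, 30, 31 days between events).
So this recurs on the 28th of each month.
February 2015: February 28, 2015.
March 2015: March 28, 2015.
April 2015: April 28, 2015.

April 28, 2015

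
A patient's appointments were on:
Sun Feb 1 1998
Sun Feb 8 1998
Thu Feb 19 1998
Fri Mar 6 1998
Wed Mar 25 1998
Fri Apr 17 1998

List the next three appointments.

Thu May 14 1998, Sun Jun 14 1998, Sun Jul 19 1998

Gaps: 7, 11, 15, 19, 23 days — each gap is 4 larger than the previous one.
Next gap: 27 days. Fri Apr 17 1998 + 27 days = Thu May 14 1998.
Next gap: 31 days. Thu May 14 1998 + 31 days = Sun Jun 14 1998.
Next gap: 35 days. Sun Jun 14 1998 + 35 days = Sun Jul 19 1998.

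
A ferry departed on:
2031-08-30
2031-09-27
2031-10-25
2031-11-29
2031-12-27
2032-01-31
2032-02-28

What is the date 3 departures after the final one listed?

All Saturdays; the gaps (28, 28, 35, 28, 35, 28) vary with month length.
This is the last Saturday of each month.
March 2032 ends with Saturday 2032-03-27.
April 2032 ends with Saturday 2032-04-24.
Last Saturday of May 2032: 2032-05-29.

2032-05-29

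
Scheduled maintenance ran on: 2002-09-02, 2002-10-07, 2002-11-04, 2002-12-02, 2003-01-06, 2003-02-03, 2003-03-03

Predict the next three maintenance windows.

These are Mondays at 28- or 35-day spacing (35, 28, 28, 35, 28, 28).
The pattern: 1st Monday of the month.
April 2003 — 1st Monday is 2003-04-07.
May 2003 — 1st Monday is 2003-05-05.
1st Monday of June 2003: 2003-06-02.

2003-04-07, 2003-05-05, 2003-06-02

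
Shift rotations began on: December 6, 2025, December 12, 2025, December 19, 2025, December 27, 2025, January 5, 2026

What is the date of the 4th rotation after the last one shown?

Gaps: 6, 7, 8, 9 days — each gap is 1 larger than the previous one.
Next gap: 10 days. January 5, 2026 + 10 days = January 15, 2026.
Next gap: 11 days. January 15, 2026 + 11 days = January 26, 2026.
Next gap: 12 days. January 26, 2026 + 12 days = February 7, 2026.
Next gap: 13 days. February 7, 2026 + 13 days = February 20, 2026.

February 20, 2026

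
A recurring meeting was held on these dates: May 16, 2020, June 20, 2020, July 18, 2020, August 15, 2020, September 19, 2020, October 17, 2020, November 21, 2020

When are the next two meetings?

Gaps: 35, 28, 28, 35, 28, 35 days — a mix of 28 and 35. Every date is a Saturday.
Each is the 3rd Saturday of its month.
December 2020 — 3rd Saturday is December 19, 2020.
3rd Saturday of January 2021: January 16, 2021.

December 19, 2020; January 16, 2021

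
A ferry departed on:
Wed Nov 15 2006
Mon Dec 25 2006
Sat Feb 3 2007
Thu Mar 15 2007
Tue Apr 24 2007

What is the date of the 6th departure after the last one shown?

Thu Dec 20 2007

Gaps between consecutive events: 40, 40, 40, 40 days — a constant 40-day interval.
Tue Apr 24 2007 + 40 days = Sun Jun 3 2007.
Sun Jun 3 2007 + 40 days = Fri Jul 13 2007.
Fri Jul 13 2007 + 40 days = Wed Aug 22 2007.
Wed Aug 22 2007 + 40 days = Mon Oct 1 2007.
Mon Oct 1 2007 + 40 days = Sat Nov 10 2007.
Sat Nov 10 2007 + 40 days = Thu Dec 20 2007.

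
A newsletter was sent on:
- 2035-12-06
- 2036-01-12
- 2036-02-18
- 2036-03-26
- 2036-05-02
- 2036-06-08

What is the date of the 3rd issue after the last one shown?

Gaps between consecutive events: 37, 37, 37, 37, 37 days — a constant 37-day interval.
2036-06-08 + 37 days = 2036-07-15.
2036-07-15 + 37 days = 2036-08-21.
2036-08-21 + 37 days = 2036-09-27.

2036-09-27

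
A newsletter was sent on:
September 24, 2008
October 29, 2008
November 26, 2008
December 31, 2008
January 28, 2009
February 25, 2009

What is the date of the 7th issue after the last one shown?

September 30, 2009

These are Wednesdays with 35, 28, 35, 28, 28-day gaps.
Each is the final Wednesday of its month — October 29, 2008 is past the 28th, so '4th Wednesday' doesn't fit.
Last Wednesday of March 2009: March 25, 2009.
April 2009 ends with Wednesday April 29, 2009.
Last Wednesday of May 2009: May 27, 2009.
Last Wednesday of June 2009: June 24, 2009.
July 2009 ends with Wednesday July 29, 2009.
Last Wednesday of August 2009: August 26, 2009.
September 2009 ends with Wednesday September 30, 2009.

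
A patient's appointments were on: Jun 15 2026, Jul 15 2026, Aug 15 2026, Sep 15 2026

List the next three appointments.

Each date is the 15th; the gaps (30, 31, 31) track the month lengths.
The rule is the 15th of each month.
October 2026: Oct 15 2026.
Next: November 2026 → Nov 15 2026.
December 2026: Dec 15 2026.

Oct 15 2026, Nov 15 2026, Dec 15 2026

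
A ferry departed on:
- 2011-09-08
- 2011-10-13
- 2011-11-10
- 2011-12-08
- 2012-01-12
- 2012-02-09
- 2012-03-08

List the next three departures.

2012-04-12, 2012-05-10, 2012-06-14

Gaps: 35, 28, 28, 35, 28, 28 days — a mix of 28 and 35. Every date is a Thursday.
Each is the 2nd Thursday of its month.
2nd Thursday of April 2012: 2012-04-12.
2nd Thursday of May 2012: 2012-05-10.
June 2012 — 2nd Thursday is 2012-06-14.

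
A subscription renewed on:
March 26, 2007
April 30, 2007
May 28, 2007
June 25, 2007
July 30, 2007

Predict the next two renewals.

August 27, 2007; September 24, 2007

Every date is a Monday; gaps 35, 28, 28, 35 days.
Each is the last Monday of its month (at least one falls on the 29th or later, ruling out '4th Monday').
Last Monday of August 2007: August 27, 2007.
Last Monday of September 2007: September 24, 2007.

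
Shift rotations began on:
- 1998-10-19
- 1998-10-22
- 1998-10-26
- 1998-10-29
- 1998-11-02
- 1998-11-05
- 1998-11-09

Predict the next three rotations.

Every event lands on a Monday or Thursday (gaps cycle 3, 4, 3, 4, 3, 4).
So the schedule is: every Monday and Thursday.
The following Thursday is 1998-11-12.
Next Monday: 1998-11-16.
The following Thursday is 1998-11-19.

1998-11-12, 1998-11-16, 1998-11-19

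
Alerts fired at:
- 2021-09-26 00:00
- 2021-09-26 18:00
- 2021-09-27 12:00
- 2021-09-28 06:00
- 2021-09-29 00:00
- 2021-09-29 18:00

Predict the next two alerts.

The interval is a steady 18 hours (18, 18, 18, 18, 18).
2021-09-29 18:00 + 18 h = 2021-09-30 12:00.
2021-09-30 12:00 + 18 h = 2021-10-01 06:00.

2021-09-30 12:00, 2021-10-01 06:00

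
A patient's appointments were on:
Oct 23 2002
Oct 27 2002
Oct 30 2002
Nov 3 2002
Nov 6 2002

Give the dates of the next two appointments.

Every event lands on a Wednesday or Sunday (gaps cycle 4, 3, 4, 3).
So the schedule is: every Wednesday and Sunday.
The following Sunday is Nov 10 2002.
The following Wednesday is Nov 13 2002.

Nov 10 2002, Nov 13 2002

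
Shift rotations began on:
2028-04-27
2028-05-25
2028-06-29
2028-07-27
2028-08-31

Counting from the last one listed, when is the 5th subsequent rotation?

2029-01-25

All Thursdays; the gaps (28, 35, 28, 35) vary with month length.
This is the last Thursday of each month.
September 2028 ends with Thursday 2028-09-28.
October 2028 ends with Thursday 2028-10-26.
November 2028 ends with Thursday 2028-11-30.
December 2028 ends with Thursday 2028-12-28.
January 2029 ends with Thursday 2029-01-25.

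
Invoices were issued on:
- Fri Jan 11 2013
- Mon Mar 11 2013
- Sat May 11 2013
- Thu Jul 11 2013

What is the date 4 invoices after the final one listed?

Tue Mar 11 2014

Gaps: 59, 61, 61 days — not constant. Every event is on the 11th of the month.
Pattern: the 11th of every 2 months.
September 2013: Wed Sep 11 2013.
November 2013: Mon Nov 11 2013.
Next: January 2014 → Sat Jan 11 2014.
March 2014: Tue Mar 11 2014.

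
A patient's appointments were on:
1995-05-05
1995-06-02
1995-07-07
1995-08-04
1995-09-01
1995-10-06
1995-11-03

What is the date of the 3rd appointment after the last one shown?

These are Fridays at 28- or 35-day spacing (28, 35, 28, 28, 35, 28).
The pattern: 1st Friday of the month.
1st Friday of December 1995: 1995-12-01.
January 1996 — 1st Friday is 1996-01-05.
February 1996 — 1st Friday is 1996-02-02.

1996-02-02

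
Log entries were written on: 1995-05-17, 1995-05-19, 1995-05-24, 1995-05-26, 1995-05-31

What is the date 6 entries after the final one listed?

Every event lands on a Wednesday or Friday (gaps cycle 2, 5, 2, 5).
So the schedule is: every Wednesday and Friday.
Next Friday: 1995-06-02.
The following Wednesday is 1995-06-07.
The following Friday is 1995-06-09.
Next Wednesday: 1995-06-14.
Next Friday: 1995-06-16.
Next Wednesday: 1995-06-21.

1995-06-21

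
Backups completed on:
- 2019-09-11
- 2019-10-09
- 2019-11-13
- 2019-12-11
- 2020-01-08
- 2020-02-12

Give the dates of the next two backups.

Gaps: 28, 35, 28, 28, 35 days — a mix of 28 and 35. Every date is a Wednesday.
Each is the 2nd Wednesday of its month.
March 2020 — 2nd Wednesday is 2020-03-11.
April 2020 — 2nd Wednesday is 2020-04-08.

2020-03-11, 2020-04-08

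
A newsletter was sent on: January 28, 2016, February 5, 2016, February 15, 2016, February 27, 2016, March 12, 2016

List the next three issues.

Gaps: 8, 10, 12, 14 days — each gap is 2 larger than the previous one.
Next gap: 16 days. March 12, 2016 + 16 days = March 28, 2016.
Next gap: 18 days. March 28, 2016 + 18 days = April 15, 2016.
Next gap: 20 days. April 15, 2016 + 20 days = May 5, 2016.

March 28, 2016; April 15, 2016; May 5, 2016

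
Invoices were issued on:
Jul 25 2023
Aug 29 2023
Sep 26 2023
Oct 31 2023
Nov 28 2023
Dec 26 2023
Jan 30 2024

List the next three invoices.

These are Tuesdays with 35, 28, 35, 28, 28, 35-day gaps.
Each is the final Tuesday of its month — Aug 29 2023 is past the 28th, so '4th Tuesday' doesn't fit.
February 2024 ends with Tuesday Feb 27 2024.
Last Tuesday of March 2024: Mar 26 2024.
Last Tuesday of April 2024: Apr 30 2024.

Feb 27 2024, Mar 26 2024, Apr 30 2024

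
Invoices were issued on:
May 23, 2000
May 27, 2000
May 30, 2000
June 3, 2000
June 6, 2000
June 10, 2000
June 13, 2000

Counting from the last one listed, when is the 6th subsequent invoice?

July 4, 2000

The gap pattern 4, 3, 4, 3, 4, 3 repeats every 2 events.
These are the Tuesdays and Saturdays of each week.
Next Saturday: June 17, 2000.
The following Tuesday is June 20, 2000.
The following Saturday is June 24, 2000.
The following Tuesday is June 27, 2000.
Next Saturday: July 1, 2000.
The following Tuesday is July 4, 2000.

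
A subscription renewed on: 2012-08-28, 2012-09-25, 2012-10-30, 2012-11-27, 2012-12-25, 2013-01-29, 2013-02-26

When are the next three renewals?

2013-03-26, 2013-04-30, 2013-05-28

Every date is a Tuesday; gaps 28, 35, 28, 28, 35, 28 days.
Each is the last Tuesday of its month (at least one falls on the 29th or later, ruling out '4th Tuesday').
March 2013 ends with Tuesday 2013-03-26.
Last Tuesday of April 2013: 2013-04-30.
May 2013 ends with Tuesday 2013-05-28.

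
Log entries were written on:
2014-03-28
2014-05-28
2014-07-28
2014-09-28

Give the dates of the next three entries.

Each date is the 28th; the gaps (61, 61, 62) track the month lengths.
The rule is the 28th of every 2 months.
November 2014: 2014-11-28.
January 2015: 2015-01-28.
Next: March 2015 → 2015-03-28.

2014-11-28, 2015-01-28, 2015-03-28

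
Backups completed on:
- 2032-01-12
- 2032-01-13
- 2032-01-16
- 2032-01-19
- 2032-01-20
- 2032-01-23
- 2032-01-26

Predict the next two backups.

2032-01-27, 2032-01-30

Every event lands on a Monday or Tuesday or Friday (gaps cycle 1, 3, 3, 1, 3, 3).
So the schedule is: every Monday, Tuesday and Friday.
The following Tuesday is 2032-01-27.
The following Friday is 2032-01-30.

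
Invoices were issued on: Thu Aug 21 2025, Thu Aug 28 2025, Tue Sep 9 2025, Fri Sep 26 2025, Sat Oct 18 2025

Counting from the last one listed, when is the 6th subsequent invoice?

Intervals are 7, 12, 17, 22 days — an arithmetic progression with common difference 5.
Next gap: 27 days. Sat Oct 18 2025 + 27 days = Fri Nov 14 2025.
Next gap: 32 days. Fri Nov 14 2025 + 32 days = Tue Dec 16 2025.
Next gap: 37 days. Tue Dec 16 2025 + 37 days = Thu Jan 22 2026.
Next gap: 42 days. Thu Jan 22 2026 + 42 days = Thu Mar 5 2026.
Next gap: 47 days. Thu Mar 5 2026 + 47 days = Tue Apr 21 2026.
Next gap: 52 days. Tue Apr 21 2026 + 52 days = Fri Jun 12 2026.

Fri Jun 12 2026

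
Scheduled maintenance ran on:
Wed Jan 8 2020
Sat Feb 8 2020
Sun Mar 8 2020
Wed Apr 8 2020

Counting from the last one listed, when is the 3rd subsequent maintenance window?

Wed Jul 8 2020

Gaps: 31, 29, 31 days — not constant. Every event is on the 8th of the month.
Pattern: the 8th of each month.
Next: May 2020 → Fri May 8 2020.
Next: June 2020 → Mon Jun 8 2020.
Next: July 2020 → Wed Jul 8 2020.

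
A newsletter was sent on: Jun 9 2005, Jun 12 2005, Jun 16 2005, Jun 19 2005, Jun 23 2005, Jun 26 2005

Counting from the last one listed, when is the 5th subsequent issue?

Jul 14 2005

Gaps: 3, 4, 3, 4, 3 days — not constant, but cyclic with period 2.
The events fall on every Thursday and Sunday.
Next Thursday: Jun 30 2005.
Next Sunday: Jul 3 2005.
Next Thursday: Jul 7 2005.
The following Sunday is Jul 10 2005.
Next Thursday: Jul 14 2005.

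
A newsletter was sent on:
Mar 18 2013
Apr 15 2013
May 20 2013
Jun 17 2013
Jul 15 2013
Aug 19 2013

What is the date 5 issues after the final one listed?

Jan 20 2014

All dates are Mondays, 28, 35, 28, 28, 35 days apart.
Specifically, the 3rd Monday of each month.
September 2013 — 3rd Monday is Sep 16 2013.
3rd Monday of October 2013: Oct 21 2013.
3rd Monday of November 2013: Nov 18 2013.
3rd Monday of December 2013: Dec 16 2013.
January 2014 — 3rd Monday is Jan 20 2014.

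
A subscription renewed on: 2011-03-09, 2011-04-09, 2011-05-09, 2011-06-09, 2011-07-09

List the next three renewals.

2011-08-09, 2011-09-09, 2011-10-09

The day-of-month is always 9 (31, 30, 31, 30 days between events).
So this recurs on the 9th of each month.
August 2011: 2011-08-09.
Next: September 2011 → 2011-09-09.
Next: October 2011 → 2011-10-09.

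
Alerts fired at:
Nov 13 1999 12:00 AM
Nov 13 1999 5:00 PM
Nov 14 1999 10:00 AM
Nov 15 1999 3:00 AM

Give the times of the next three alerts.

The interval is a steady 17 hours (17, 17, 17).
Nov 15 1999 3:00 AM + 17 h = Nov 15 1999 8:00 PM.
Nov 15 1999 8:00 PM + 17 h = Nov 16 1999 1:00 PM.
Nov 16 1999 1:00 PM + 17 h = Nov 17 1999 6:00 AM.

Nov 15 1999 8:00 PM, Nov 16 1999 1:00 PM, Nov 17 1999 6:00 AM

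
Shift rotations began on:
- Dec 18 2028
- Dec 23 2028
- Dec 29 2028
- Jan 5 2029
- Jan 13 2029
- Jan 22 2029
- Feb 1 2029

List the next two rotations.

Intervals are 5, 6, 7, 8, 9, 10 days — an arithmetic progression with common difference 1.
Next gap: 11 days. Feb 1 2029 + 11 days = Feb 12 2029.
Next gap: 12 days. Feb 12 2029 + 12 days = Feb 24 2029.

Feb 12 2029, Feb 24 2029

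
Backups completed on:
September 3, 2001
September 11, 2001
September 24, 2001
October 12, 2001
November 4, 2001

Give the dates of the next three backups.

December 2, 2001; January 4, 2002; February 11, 2002

Gaps: 8, 13, 18, 23 days — each gap is 5 larger than the previous one.
Next gap: 28 days. November 4, 2001 + 28 days = December 2, 2001.
Next gap: 33 days. December 2, 2001 + 33 days = January 4, 2002.
Next gap: 38 days. January 4, 2002 + 38 days = February 11, 2002.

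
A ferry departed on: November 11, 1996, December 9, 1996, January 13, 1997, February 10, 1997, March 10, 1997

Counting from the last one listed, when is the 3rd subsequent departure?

June 9, 1997

Gaps: 28, 35, 28, 28 days — a mix of 28 and 35. Every date is a Monday.
Each is the 2nd Monday of its month.
April 1997 — 2nd Monday is April 14, 1997.
May 1997 — 2nd Monday is May 12, 1997.
June 1997 — 2nd Monday is June 9, 1997.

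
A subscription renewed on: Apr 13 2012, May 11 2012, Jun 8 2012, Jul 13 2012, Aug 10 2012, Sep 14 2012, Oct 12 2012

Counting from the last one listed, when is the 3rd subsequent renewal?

All dates are Fridays, 28, 28, 35, 28, 35, 28 days apart.
Specifically, the 2nd Friday of each month.
November 2012 — 2nd Friday is Nov 9 2012.
December 2012 — 2nd Friday is Dec 14 2012.
2nd Friday of January 2013: Jan 11 2013.

Jan 11 2013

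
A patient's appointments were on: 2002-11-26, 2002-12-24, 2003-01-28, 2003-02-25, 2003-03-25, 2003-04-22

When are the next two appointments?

These are Tuesdays at 28- or 35-day spacing (28, 35, 28, 28, 28).
The pattern: 4th Tuesday of the month.
May 2003 — 4th Tuesday is 2003-05-27.
June 2003 — 4th Tuesday is 2003-06-24.

2003-05-27, 2003-06-24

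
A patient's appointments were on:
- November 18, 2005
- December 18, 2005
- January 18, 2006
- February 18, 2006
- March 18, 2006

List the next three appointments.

April 18, 2006; May 18, 2006; June 18, 2006

The day-of-month is always 18 (30, 31, 31, 28 days between events).
So this recurs on the 18th of each month.
April 2006: April 18, 2006.
May 2006: May 18, 2006.
June 2006: June 18, 2006.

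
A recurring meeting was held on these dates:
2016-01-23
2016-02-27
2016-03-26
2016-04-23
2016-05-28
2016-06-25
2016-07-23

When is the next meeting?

2016-08-27

These are Saturdays at 28- or 35-day spacing (35, 28, 28, 35, 28, 28).
The pattern: 4th Saturday of the month.
4th Saturday of August 2016: 2016-08-27.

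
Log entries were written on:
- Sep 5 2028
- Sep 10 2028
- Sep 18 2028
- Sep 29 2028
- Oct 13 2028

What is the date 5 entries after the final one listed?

The spacing grows by 3 each time: 5, 8, 11, 14 days.
Next gap: 17 days. Oct 13 2028 + 17 days = Oct 30 2028.
Next gap: 20 days. Oct 30 2028 + 20 days = Nov 19 2028.
Next gap: 23 days. Nov 19 2028 + 23 days = Dec 12 2028.
Next gap: 26 days. Dec 12 2028 + 26 days = Jan 7 2029.
Next gap: 29 days. Jan 7 2029 + 29 days = Feb 5 2029.

Feb 5 2029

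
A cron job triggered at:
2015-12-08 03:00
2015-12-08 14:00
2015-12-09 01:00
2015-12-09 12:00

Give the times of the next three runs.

The interval is a steady 11 hours (11, 11, 11).
2015-12-09 12:00 + 11 h = 2015-12-09 23:00.
2015-12-09 23:00 + 11 h = 2015-12-10 10:00.
2015-12-10 10:00 + 11 h = 2015-12-10 21:00.

2015-12-09 23:00, 2015-12-10 10:00, 2015-12-10 21:00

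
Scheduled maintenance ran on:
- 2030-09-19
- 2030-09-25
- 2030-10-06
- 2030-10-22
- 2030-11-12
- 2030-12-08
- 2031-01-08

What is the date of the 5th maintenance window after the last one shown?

2031-08-26

Gaps: 6, 11, 16, 21, 26, 31 days — each gap is 5 larger than the previous one.
Next gap: 36 days. 2031-01-08 + 36 days = 2031-02-13.
Next gap: 41 days. 2031-02-13 + 41 days = 2031-03-26.
Next gap: 46 days. 2031-03-26 + 46 days = 2031-05-11.
Next gap: 51 days. 2031-05-11 + 51 days = 2031-07-01.
Next gap: 56 days. 2031-07-01 + 56 days = 2031-08-26.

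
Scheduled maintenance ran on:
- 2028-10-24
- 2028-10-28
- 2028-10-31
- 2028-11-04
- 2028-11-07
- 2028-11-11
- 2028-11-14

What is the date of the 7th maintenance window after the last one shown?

The gap pattern 4, 3, 4, 3, 4, 3 repeats every 2 events.
These are the Tuesdays and Saturdays of each week.
Next Saturday: 2028-11-18.
The following Tuesday is 2028-11-21.
The following Saturday is 2028-11-25.
Next Tuesday: 2028-11-28.
Next Saturday: 2028-12-02.
The following Tuesday is 2028-12-05.
The following Saturday is 2028-12-09.

2028-12-09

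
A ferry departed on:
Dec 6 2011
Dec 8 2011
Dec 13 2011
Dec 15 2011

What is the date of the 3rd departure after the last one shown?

Dec 27 2011

The gap pattern 2, 5, 2 repeats every 2 events.
These are the Tuesdays and Thursdays of each week.
Next Tuesday: Dec 20 2011.
Next Thursday: Dec 22 2011.
The following Tuesday is Dec 27 2011.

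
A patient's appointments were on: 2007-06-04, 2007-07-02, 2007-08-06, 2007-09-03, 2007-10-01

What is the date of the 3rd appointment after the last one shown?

2008-01-07

Gaps: 28, 35, 28, 28 days — a mix of 28 and 35. Every date is a Monday.
Each is the 1st Monday of its month.
1st Monday of November 2007: 2007-11-05.
December 2007 — 1st Monday is 2007-12-03.
1st Monday of January 2008: 2008-01-07.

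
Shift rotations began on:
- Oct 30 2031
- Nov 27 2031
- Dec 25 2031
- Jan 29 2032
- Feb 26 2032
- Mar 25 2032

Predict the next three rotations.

All Thursdays; the gaps (28, 28, 35, 28, 28) vary with month length.
This is the last Thursday of each month.
Last Thursday of April 2032: Apr 29 2032.
Last Thursday of May 2032: May 27 2032.
Last Thursday of June 2032: Jun 24 2032.

Apr 29 2032, May 27 2032, Jun 24 2032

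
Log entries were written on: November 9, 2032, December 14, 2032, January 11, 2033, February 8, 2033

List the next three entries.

These are Tuesdays at 28- or 35-day spacing (35, 28, 28).
The pattern: 2nd Tuesday of the month.
March 2033 — 2nd Tuesday is March 8, 2033.
2nd Tuesday of April 2033: April 12, 2033.
2nd Tuesday of May 2033: May 10, 2033.

March 8, 2033; April 12, 2033; May 10, 2033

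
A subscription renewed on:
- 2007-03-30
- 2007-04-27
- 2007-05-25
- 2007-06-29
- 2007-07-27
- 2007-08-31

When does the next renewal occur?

2007-09-28

All Fridays; the gaps (28, 28, 35, 28, 35) vary with month length.
This is the last Friday of each month.
September 2007 ends with Friday 2007-09-28.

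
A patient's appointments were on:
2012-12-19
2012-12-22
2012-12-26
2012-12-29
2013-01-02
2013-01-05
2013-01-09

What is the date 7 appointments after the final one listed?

Gaps: 3, 4, 3, 4, 3, 4 days — not constant, but cyclic with period 2.
The events fall on every Wednesday and Saturday.
The following Saturday is 2013-01-12.
The following Wednesday is 2013-01-16.
The following Saturday is 2013-01-19.
Next Wednesday: 2013-01-23.
The following Saturday is 2013-01-26.
Next Wednesday: 2013-01-30.
Next Saturday: 2013-02-02.

2013-02-02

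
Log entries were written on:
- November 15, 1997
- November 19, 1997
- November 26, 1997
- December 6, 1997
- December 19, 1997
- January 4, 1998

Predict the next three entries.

January 23, 1998; February 14, 1998; March 11, 1998

Intervals are 4, 7, 10, 13, 16 days — an arithmetic progression with common difference 3.
Next gap: 19 days. January 4, 1998 + 19 days = January 23, 1998.
Next gap: 22 days. January 23, 1998 + 22 days = February 14, 1998.
Next gap: 25 days. February 14, 1998 + 25 days = March 11, 1998.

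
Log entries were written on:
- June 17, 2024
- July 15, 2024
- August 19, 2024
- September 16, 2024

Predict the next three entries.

All dates are Mondays, 28, 35, 28 days apart.
Specifically, the 3rd Monday of each month.
3rd Monday of October 2024: October 21, 2024.
November 2024 — 3rd Monday is November 18, 2024.
3rd Monday of December 2024: December 16, 2024.

October 21, 2024; November 18, 2024; December 16, 2024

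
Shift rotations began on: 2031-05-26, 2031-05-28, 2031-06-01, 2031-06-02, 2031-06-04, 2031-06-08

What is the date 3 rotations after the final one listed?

2031-06-15

The gap pattern 2, 4, 1, 2, 4 repeats every 3 events.
These are the Mondays, Wednesdays and Sundays of each week.
The following Monday is 2031-06-09.
The following Wednesday is 2031-06-11.
The following Sunday is 2031-06-15.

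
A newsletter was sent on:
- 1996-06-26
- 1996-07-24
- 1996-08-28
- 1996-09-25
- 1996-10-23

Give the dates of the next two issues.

1996-11-27, 1996-12-25

All dates are Wednesdays, 28, 35, 28, 28 days apart.
Specifically, the 4th Wednesday of each month.
November 1996 — 4th Wednesday is 1996-11-27.
December 1996 — 4th Wednesday is 1996-12-25.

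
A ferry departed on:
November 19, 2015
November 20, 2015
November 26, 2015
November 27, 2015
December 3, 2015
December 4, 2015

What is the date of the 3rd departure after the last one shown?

The gap pattern 1, 6, 1, 6, 1 repeats every 2 events.
These are the Thursdays and Fridays of each week.
The following Thursday is December 10, 2015.
The following Friday is December 11, 2015.
Next Thursday: December 17, 2015.

December 17, 2015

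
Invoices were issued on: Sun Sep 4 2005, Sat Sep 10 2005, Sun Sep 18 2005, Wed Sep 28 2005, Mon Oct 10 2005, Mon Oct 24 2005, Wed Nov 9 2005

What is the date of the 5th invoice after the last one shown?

Mon Feb 27 2006

Intervals are 6, 8, 10, 12, 14, 16 days — an arithmetic progression with common difference 2.
Next gap: 18 days. Wed Nov 9 2005 + 18 days = Sun Nov 27 2005.
Next gap: 20 days. Sun Nov 27 2005 + 20 days = Sat Dec 17 2005.
Next gap: 22 days. Sat Dec 17 2005 + 22 days = Sun Jan 8 2006.
Next gap: 24 days. Sun Jan 8 2006 + 24 days = Wed Feb 1 2006.
Next gap: 26 days. Wed Feb 1 2006 + 26 days = Mon Feb 27 2006.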